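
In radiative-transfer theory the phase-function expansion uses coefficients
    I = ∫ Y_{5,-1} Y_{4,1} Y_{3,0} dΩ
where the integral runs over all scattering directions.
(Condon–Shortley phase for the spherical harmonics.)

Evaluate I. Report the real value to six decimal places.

Checks pass: Σm=0; 12 even; l₃=3∈[1,9].
(2·5+1)(2·4+1)(2·3+1) = 693
Δ: 6! 4! 2! / 13! → 1/180180
sum: t=2:+1/576 t=3:−1/144 t=4:+1/576 = -1/288
3j²(5 4 3; 0 0 0) = Δ·Π!·Σ² = 20/1001  (sign +1)
sum: t=3:−1/432 t=4:+1/192 t=5:−1/1440 = 19/8640
3j²(5 4 3; -1 1 0) = Δ·Π!·Σ² = 361/30030  (sign -1)
combine: 4πI² = 693·20/1001·361/30030 = 2166/13013
take √, sign -1: I = -0.11508947

-0.115089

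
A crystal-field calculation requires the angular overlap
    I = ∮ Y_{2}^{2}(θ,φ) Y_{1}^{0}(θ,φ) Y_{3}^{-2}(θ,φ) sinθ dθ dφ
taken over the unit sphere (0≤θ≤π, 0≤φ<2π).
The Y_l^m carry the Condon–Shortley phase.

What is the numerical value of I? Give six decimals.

Rules hold: Σm=0, L=6 even, 1≤3≤3.
N = 5·3·7 = 105
Δ = 0!·4!·2!/7! = 1/105
Racah Σ t=0..0: t=0:+1/4 = 1/4
⇒ 3j(2 1 3; 0 0 0)² = 3/35, sgn -1
Racah Σ t=0..0: t=0:+1/24 = 1/24
⇒ 3j(2 1 3; 2 0 -2)² = 1/21, sgn -1
4πI² = N·(3j₀)²·(3jₘ)² = 3/7
I = +1·√(0.428571/4π) = 0.18467439

0.184674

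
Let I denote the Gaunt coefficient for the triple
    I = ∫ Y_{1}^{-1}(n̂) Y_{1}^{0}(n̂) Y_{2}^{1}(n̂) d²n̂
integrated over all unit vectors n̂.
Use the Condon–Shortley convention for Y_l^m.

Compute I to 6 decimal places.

m-sum 0 ✓  L=4 even ✓  0≤2≤2 ✓
Π(2lᵢ+1) = 3×3×5 = 45
triangle coeff Δ(1,1,2) = 1/30
Σ_t [0,0]: t=0:+1/1 = 1/1
(3j)²=2/15 [(1 1 2; 0 0 0)], sign=+1
Σ_t [0,0]: t=0:+1/2 = 1/2
(3j)²=1/10 [(1 1 2; -1 0 1)], sign=-1
⇒ 4πI² = 3/5
I = (-1)√(3/5/(4π)) = -0.21850969

-0.218510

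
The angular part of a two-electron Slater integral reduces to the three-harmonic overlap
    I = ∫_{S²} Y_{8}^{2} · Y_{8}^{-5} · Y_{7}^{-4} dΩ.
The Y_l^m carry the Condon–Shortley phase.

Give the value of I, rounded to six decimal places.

m-sum = 2 − 5 − 4 = -7 ≠ 0 ⇒ I = 0

0.000000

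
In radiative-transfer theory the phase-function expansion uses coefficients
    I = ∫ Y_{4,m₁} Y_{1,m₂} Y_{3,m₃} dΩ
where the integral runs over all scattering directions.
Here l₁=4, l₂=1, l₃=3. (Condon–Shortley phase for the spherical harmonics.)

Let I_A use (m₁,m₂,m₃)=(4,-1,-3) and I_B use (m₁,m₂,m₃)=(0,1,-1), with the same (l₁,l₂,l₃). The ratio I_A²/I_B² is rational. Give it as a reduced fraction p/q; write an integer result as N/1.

14/3

Shared (l₁,l₂,l₃)=(4,1,3): N and (l;000)² cancel in I_A²/I_B².
A: Δ = 2!·6!·0!/9! = 1/252; Racah Σ t=0..0: t=0:+1/1440 = 1/1440; ⇒ 3j(4 1 3; 4 -1 -3)² = 1/9, sgn +1
B: Δ = 2!·6!·0!/9! = 1/252; Racah Σ t=2..2: t=2:+1/96 = 1/96; ⇒ 3j(4 1 3; 0 1 -1)² = 1/42, sgn +1
I_A²/I_B² = (1/9)/(1/42) = 14/3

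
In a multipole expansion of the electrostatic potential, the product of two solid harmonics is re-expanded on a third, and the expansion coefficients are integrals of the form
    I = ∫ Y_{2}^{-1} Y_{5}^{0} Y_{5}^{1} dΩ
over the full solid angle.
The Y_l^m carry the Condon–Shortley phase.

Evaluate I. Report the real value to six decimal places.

-0.036166

Rules hold: Σm=0, L=12 even, 3≤5≤7.
N = 5·11·11 = 605
Δ = 2!·2!·8!/13! = 1/38610
Racah Σ t=0..2: t=0:+1/2880 t=1:−1/576 t=2:+1/2880 = -1/960
⇒ 3j(2 5 5; 0 0 0)² = 10/429, sgn +1
Racah Σ t=1..2: t=1:−1/1152 t=2:+1/1440 = -1/5760
⇒ 3j(2 5 5; -1 0 1)² = 1/858, sgn -1
4πI² = N·(3j₀)²·(3jₘ)² = 25/1521
I = -1·√(0.0164366/4π) = -0.03616600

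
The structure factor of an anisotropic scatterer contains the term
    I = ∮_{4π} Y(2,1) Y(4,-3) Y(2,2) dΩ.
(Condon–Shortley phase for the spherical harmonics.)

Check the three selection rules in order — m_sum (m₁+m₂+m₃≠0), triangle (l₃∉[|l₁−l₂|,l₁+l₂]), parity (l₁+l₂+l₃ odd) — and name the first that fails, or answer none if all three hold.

m₁+m₂+m₃ = 1 − 3 + 2 = 0  ✓
triangle: |2−4|=2 ≤ l₃=2 ≤ 2+4=6  ✓
parity: l₁+l₂+l₃ = 8 is even  ✓

none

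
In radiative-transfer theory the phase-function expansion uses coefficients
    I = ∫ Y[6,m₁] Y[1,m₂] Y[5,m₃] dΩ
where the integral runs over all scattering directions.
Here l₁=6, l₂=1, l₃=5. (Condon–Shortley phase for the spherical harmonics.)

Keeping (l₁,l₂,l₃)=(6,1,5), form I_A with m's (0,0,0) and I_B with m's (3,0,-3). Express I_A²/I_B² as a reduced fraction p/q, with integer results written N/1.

Shared (l₁,l₂,l₃)=(6,1,5): N and (l;000)² cancel in I_A²/I_B².
A: Δ = 2!·10!·0!/13! = 1/858; Racah Σ t=1..1: t=1:−1/14400 = -1/14400; ⇒ 3j(6 1 5; 0 0 0)² = 6/143, sgn +1
B: Δ = 2!·10!·0!/13! = 1/858; Racah Σ t=1..1: t=1:−1/80640 = -1/80640; ⇒ 3j(6 1 5; 3 0 -3)² = 9/286, sgn -1
I_A²/I_B² = (6/143)/(9/286) = 4/3

4/3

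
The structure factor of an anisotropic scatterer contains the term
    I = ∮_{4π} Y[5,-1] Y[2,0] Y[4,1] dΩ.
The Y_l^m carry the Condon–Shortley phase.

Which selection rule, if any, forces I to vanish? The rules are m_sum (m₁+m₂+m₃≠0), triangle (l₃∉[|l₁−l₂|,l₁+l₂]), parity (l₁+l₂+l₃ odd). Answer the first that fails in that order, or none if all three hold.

Σmᵢ = 0  ✓
l₃∈[|l₁−l₂|,l₁+l₂]=[3,7], have l₃=4  ✓
Σlᵢ = 11 ⇒ odd  ✗

parity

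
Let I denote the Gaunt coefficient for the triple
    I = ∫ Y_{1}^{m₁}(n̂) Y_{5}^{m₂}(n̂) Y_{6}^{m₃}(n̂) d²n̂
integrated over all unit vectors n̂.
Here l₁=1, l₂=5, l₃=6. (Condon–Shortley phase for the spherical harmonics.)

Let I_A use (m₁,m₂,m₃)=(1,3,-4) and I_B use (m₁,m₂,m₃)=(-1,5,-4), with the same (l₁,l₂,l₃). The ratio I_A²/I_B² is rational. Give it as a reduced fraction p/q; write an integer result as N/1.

45/1

Shared (l₁,l₂,l₃)=(1,5,6): N and (l;000)² cancel in I_A²/I_B².
A: Δ = 0!·2!·10!/13! = 1/858; Racah Σ t=0..0: t=0:+1/161280 = 1/161280; ⇒ 3j(1 5 6; 1 3 -4)² = 15/286, sgn +1
B: Δ = 0!·2!·10!/13! = 1/858; Racah Σ t=0..0: t=0:+1/7257600 = 1/7257600; ⇒ 3j(1 5 6; -1 5 -4)² = 1/858, sgn +1
I_A²/I_B² = (15/286)/(1/858) = 45/1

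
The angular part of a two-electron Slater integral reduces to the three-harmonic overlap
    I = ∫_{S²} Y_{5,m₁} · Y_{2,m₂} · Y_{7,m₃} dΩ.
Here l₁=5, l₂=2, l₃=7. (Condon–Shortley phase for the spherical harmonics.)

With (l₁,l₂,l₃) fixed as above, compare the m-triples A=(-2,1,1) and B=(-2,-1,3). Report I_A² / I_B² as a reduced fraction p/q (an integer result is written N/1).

1/3

l's match ⇒ only the (l;m) 3-j factors differ between A and B.
A: triangle coeff Δ(5,2,7) = 1/15015; Σ_t [0,0]: t=0:+1/181440 = 1/181440; (3j)²=32/3003 [(5 2 7; -2 1 1)], sign=+1
B: triangle coeff Δ(5,2,7) = 1/15015; Σ_t [0,0]: t=0:+1/181440 = 1/181440; (3j)²=32/1001 [(5 2 7; -2 -1 3)], sign=+1
I_A²/I_B² = (32/3003)/(32/1001) = 1/3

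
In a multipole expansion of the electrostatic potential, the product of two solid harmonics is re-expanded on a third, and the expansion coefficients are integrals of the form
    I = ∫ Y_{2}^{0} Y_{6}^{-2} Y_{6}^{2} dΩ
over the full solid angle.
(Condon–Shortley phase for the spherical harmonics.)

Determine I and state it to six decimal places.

0.114688

m-sum 0 ✓  L=14 even ✓  4≤6≤8 ✓
Π(2lᵢ+1) = 5×13×13 = 845
triangle coeff Δ(2,6,6) = 1/90090
Σ_t [0,2]: t=0:+1/69120 t=1:−1/14400 t=2:+1/69120 = -7/172800
(3j)²=14/715 [(2 6 6; 0 0 0)], sign=-1
Σ_t [0,2]: t=0:+1/69120 t=1:−1/30240 t=2:+1/322560 = -1/64512
(3j)²=10/1001 [(2 6 6; 0 -2 2)], sign=-1
⇒ 4πI² = 20/121
I = (+1)√(20/121/(4π)) = 0.11468784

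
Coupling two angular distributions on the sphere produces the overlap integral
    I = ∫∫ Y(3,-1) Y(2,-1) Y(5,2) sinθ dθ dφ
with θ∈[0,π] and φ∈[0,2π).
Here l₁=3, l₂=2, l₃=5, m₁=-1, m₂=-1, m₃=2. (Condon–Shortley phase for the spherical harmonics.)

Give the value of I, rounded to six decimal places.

0.245532

m-sum 0 ✓  L=10 even ✓  1≤5≤5 ✓
Π(2lᵢ+1) = 7×5×11 = 385
triangle coeff Δ(3,2,5) = 1/2310
Σ_t [0,0]: t=0:+1/144 = 1/144
(3j)²=10/231 [(3 2 5; 0 0 0)], sign=-1
Σ_t [0,0]: t=0:+1/288 = 1/288
(3j)²=1/22 [(3 2 5; -1 -1 2)], sign=-1
⇒ 4πI² = 25/33
I = (+1)√(25/33/(4π)) = 0.24553200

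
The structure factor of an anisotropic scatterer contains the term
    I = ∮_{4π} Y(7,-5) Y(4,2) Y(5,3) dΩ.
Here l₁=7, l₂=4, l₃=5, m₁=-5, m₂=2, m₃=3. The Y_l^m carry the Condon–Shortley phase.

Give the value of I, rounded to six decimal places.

Rules hold: Σm=0, L=16 even, 3≤5≤11.
N = 15·9·11 = 1485
Δ = 6!·8!·2!/17! = 1/6126120
Racah Σ t=2..4: t=2:+1/69120 t=3:−1/20736 t=4:+1/69120 = -1/51840
⇒ 3j(7 4 5; 0 0 0)² = 280/21879, sgn +1
Racah Σ t=4..6: t=4:+1/3870720 t=5:−1/604800 t=6:+1/2073600 = -53/58060800
⇒ 3j(7 4 5; -5 2 3)² = 2809/185640, sgn -1
4πI² = N·(3j₀)²·(3jₘ)² = 14045/48841
I = -1·√(0.287566/4π) = -0.15127378

-0.151274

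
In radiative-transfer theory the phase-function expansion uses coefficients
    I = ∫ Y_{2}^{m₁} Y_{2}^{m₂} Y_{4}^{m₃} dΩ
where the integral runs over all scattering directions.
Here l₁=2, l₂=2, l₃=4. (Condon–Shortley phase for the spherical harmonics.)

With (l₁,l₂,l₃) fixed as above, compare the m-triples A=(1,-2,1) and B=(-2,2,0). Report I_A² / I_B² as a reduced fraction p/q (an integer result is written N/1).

5/1

l's match ⇒ only the (l;m) 3-j factors differ between A and B.
A: triangle coeff Δ(2,2,4) = 1/630; Σ_t [0,0]: t=0:+1/144 = 1/144; (3j)²=1/126 [(2 2 4; 1 -2 1)], sign=-1
B: triangle coeff Δ(2,2,4) = 1/630; Σ_t [0,0]: t=0:+1/576 = 1/576; (3j)²=1/630 [(2 2 4; -2 2 0)], sign=+1
I_A²/I_B² = (1/126)/(1/630) = 5/1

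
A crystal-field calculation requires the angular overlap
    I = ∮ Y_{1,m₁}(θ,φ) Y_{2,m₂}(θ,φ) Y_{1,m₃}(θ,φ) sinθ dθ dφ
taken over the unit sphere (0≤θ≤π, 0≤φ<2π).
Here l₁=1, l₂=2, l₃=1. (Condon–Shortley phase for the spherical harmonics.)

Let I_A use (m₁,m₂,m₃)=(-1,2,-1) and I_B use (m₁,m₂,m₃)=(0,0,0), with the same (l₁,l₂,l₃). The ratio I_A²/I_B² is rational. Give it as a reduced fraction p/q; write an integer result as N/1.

3/2

l's match ⇒ only the (l;m) 3-j factors differ between A and B.
A: triangle coeff Δ(1,2,1) = 1/30; Σ_t [2,2]: t=2:+1/4 = 1/4; (3j)²=1/5 [(1 2 1; -1 2 -1)], sign=+1
B: triangle coeff Δ(1,2,1) = 1/30; Σ_t [1,1]: t=1:−1/1 = -1/1; (3j)²=2/15 [(1 2 1; 0 0 0)], sign=+1
I_A²/I_B² = (1/5)/(2/15) = 3/2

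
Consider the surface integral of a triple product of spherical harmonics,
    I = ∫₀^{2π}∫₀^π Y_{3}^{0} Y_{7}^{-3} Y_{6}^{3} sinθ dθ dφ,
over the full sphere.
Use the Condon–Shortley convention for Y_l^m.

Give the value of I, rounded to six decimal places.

Checks pass: Σm=0; 16 even; l₃=6∈[4,10].
(2·3+1)(2·7+1)(2·6+1) = 1365
Δ: 4! 2! 10! / 17! → 1/2042040
sum: t=1:−1/207360 t=2:+1/57600 t=3:−1/207360 = 1/129600
3j²(3 7 6; 0 0 0) = Δ·Π!·Σ² = 168/12155  (sign +1)
sum: t=1:−1/362880 t=2:+1/322560 t=3:−1/4354560 = 1/8709120
3j²(3 7 6; 0 -3 3) = Δ·Π!·Σ² = 3/68068  (sign -1)
combine: 4πI² = 1365·168/12155·3/68068 = 378/454597
take √, sign -1: I = -0.00813444

-0.008134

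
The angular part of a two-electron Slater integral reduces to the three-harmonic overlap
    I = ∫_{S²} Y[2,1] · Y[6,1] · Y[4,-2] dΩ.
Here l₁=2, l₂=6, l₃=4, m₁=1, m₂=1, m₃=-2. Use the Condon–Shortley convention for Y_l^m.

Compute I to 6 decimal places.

-0.133065

Checks pass: Σm=0; 12 even; l₃=4∈[4,8].
(2·2+1)(2·6+1)(2·4+1) = 585
Δ: 4! 0! 8! / 13! → 1/6435
sum: t=2:+1/2304 = 1/2304
3j²(2 6 4; 0 0 0) = Δ·Π!·Σ² = 5/143  (sign +1)
sum: t=1:−1/8640 = -1/8640
3j²(2 6 4; 1 1 -2) = Δ·Π!·Σ² = 14/1287  (sign -1)
combine: 4πI² = 585·5/143·14/1287 = 350/1573
take √, sign -1: I = -0.13306527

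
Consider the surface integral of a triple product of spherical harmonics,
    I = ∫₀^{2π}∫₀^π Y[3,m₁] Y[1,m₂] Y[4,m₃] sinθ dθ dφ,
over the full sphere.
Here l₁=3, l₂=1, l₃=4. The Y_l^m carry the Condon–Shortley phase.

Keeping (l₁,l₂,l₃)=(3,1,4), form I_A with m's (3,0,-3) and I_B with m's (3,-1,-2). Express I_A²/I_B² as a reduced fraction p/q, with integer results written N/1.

7/1

Shared (l₁,l₂,l₃)=(3,1,4): N and (l;000)² cancel in I_A²/I_B².
A: Δ = 0!·6!·2!/9! = 1/252; Racah Σ t=0..0: t=0:+1/720 = 1/720; ⇒ 3j(3 1 4; 3 0 -3)² = 1/36, sgn -1
B: Δ = 0!·6!·2!/9! = 1/252; Racah Σ t=0..0: t=0:+1/1440 = 1/1440; ⇒ 3j(3 1 4; 3 -1 -2)² = 1/252, sgn +1
I_A²/I_B² = (1/36)/(1/252) = 7/1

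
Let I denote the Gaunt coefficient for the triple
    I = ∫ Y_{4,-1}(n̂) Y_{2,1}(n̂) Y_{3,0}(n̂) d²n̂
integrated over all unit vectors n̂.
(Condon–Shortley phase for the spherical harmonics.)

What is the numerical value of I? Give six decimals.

0.000000

L=9 odd ⇒ parity kills the (l;000) factor ⇒ I = 0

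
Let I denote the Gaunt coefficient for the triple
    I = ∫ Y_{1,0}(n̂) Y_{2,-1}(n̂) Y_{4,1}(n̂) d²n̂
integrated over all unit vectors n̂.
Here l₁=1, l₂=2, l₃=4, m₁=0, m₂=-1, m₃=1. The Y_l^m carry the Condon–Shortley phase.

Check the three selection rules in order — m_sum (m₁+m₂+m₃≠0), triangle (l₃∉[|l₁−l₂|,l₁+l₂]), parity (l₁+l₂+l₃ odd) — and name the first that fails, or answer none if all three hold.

azimuthal sum: 0 − 1 + 1 = 0  ✓
1 ≤ 4 ≤ 3 (triangle on l)  ✗
L = 1 + 2 + 4 = 7 (odd)

triangle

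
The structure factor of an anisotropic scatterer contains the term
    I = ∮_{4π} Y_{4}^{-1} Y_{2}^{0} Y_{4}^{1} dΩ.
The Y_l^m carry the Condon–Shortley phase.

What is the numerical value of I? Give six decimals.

Checks pass: Σm=0; 10 even; l₃=4∈[2,6].
(2·4+1)(2·2+1)(2·4+1) = 405
Δ: 2! 6! 2! / 11! → 1/13860
sum: t=0:+1/192 t=1:−1/36 t=2:+1/192 = -5/288
3j²(4 2 4; 0 0 0) = Δ·Π!·Σ² = 20/693  (sign -1)
sum: t=0:+1/480 t=1:−1/48 t=2:+1/144 = -17/1440
3j²(4 2 4; -1 0 1) = Δ·Π!·Σ² = 289/13860  (sign +1)
combine: 4πI² = 405·20/693·289/13860 = 1445/5929
take √, sign -1: I = -0.13926381

-0.139264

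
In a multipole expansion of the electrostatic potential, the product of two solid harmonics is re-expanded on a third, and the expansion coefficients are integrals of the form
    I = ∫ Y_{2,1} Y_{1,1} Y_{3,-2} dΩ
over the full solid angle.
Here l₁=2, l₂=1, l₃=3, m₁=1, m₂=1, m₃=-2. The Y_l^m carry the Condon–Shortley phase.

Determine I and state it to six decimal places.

0.261169

Rules hold: Σm=0, L=6 even, 1≤3≤3.
N = 5·3·7 = 105
Δ = 0!·4!·2!/7! = 1/105
Racah Σ t=0..0: t=0:+1/4 = 1/4
⇒ 3j(2 1 3; 0 0 0)² = 3/35, sgn -1
Racah Σ t=0..0: t=0:+1/12 = 1/12
⇒ 3j(2 1 3; 1 1 -2)² = 2/21, sgn -1
4πI² = N·(3j₀)²·(3jₘ)² = 6/7
I = +1·√(0.857143/4π) = 0.26116903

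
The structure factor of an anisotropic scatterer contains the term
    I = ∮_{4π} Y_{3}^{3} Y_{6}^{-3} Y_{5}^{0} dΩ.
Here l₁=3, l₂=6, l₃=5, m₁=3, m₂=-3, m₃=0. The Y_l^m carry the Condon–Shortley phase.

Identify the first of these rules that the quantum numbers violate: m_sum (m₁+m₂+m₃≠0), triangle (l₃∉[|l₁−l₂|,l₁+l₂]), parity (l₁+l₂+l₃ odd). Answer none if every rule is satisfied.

none

m₁+m₂+m₃ = 3 − 3 + 0 = 0  ✓
triangle: |3−6|=3 ≤ l₃=5 ≤ 3+6=9  ✓
parity: l₁+l₂+l₃ = 14 is even  ✓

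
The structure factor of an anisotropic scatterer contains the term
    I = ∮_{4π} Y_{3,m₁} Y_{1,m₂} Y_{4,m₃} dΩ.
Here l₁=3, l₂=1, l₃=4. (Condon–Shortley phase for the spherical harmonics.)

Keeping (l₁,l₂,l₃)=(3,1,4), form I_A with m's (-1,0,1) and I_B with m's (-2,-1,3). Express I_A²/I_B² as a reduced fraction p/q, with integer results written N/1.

l's match ⇒ only the (l;m) 3-j factors differ between A and B.
A: triangle coeff Δ(3,1,4) = 1/252; Σ_t [0,0]: t=0:+1/48 = 1/48; (3j)²=5/84 [(3 1 4; -1 0 1)], sign=-1
B: triangle coeff Δ(3,1,4) = 1/252; Σ_t [0,0]: t=0:+1/240 = 1/240; (3j)²=1/12 [(3 1 4; -2 -1 3)], sign=-1
I_A²/I_B² = (5/84)/(1/12) = 5/7

5/7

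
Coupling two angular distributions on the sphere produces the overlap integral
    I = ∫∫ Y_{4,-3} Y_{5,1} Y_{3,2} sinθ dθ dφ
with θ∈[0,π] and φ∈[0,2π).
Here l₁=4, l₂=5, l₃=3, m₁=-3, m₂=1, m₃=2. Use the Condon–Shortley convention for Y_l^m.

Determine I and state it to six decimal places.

Checks pass: Σm=0; 12 even; l₃=3∈[1,9].
(2·4+1)(2·5+1)(2·3+1) = 693
Δ: 6! 2! 4! / 13! → 1/180180
sum: t=2:+1/576 t=3:−1/144 t=4:+1/576 = -1/288
3j²(4 5 3; 0 0 0) = Δ·Π!·Σ² = 20/1001  (sign +1)
sum: t=5:−1/1440 t=6:+1/17280 = -11/17280
3j²(4 5 3; -3 1 2) = Δ·Π!·Σ² = 11/468  (sign +1)
combine: 4πI² = 693·20/1001·11/468 = 55/169
take √, sign +1: I = 0.16092854

0.160929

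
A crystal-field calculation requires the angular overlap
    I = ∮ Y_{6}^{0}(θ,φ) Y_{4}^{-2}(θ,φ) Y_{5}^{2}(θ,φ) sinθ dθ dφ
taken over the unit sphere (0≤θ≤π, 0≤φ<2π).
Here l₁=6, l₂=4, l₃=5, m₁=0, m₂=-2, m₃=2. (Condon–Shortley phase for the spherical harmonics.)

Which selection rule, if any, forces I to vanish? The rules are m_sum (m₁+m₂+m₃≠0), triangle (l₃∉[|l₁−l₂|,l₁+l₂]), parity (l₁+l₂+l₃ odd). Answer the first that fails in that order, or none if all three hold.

parity

Σmᵢ = 0  ✓
l₃∈[|l₁−l₂|,l₁+l₂]=[2,10], have l₃=5  ✓
Σlᵢ = 15 ⇒ odd  ✗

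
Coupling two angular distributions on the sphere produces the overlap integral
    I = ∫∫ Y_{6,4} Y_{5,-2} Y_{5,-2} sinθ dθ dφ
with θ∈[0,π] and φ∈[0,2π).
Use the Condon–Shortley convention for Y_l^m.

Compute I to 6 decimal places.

m-sum 0 ✓  L=16 even ✓  1≤5≤11 ✓
Π(2lᵢ+1) = 13×11×11 = 1573
triangle coeff Δ(6,5,5) = 1/28588560
Σ_t [1,5]: t=1:−1/345600 t=2:+1/13824 t=3:−1/5184 t=4:+1/13824 t=5:−1/345600 = -7/129600
(3j)²=80/7293 [(6 5 5; 0 0 0)], sign=+1
Σ_t [0,2]: t=0:+1/207360 t=1:−1/57600 t=2:+1/207360 = -1/129600
(3j)²=168/12155 [(6 5 5; 4 -2 -2)], sign=+1
⇒ 4πI² = 896/3757
I = (+1)√(896/3757/(4π)) = 0.13776169

0.137762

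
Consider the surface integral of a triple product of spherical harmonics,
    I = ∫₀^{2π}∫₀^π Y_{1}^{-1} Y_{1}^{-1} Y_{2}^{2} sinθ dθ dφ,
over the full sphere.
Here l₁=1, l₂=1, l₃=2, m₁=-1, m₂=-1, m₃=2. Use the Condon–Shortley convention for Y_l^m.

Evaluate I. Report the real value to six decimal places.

0.309019

m-sum 0 ✓  L=4 even ✓  0≤2≤2 ✓
Π(2lᵢ+1) = 3×3×5 = 45
triangle coeff Δ(1,1,2) = 1/30
Σ_t [0,0]: t=0:+1/1 = 1/1
(3j)²=2/15 [(1 1 2; 0 0 0)], sign=+1
Σ_t [0,0]: t=0:+1/4 = 1/4
(3j)²=1/5 [(1 1 2; -1 -1 2)], sign=+1
⇒ 4πI² = 6/5
I = (+1)√(6/5/(4π)) = 0.30901936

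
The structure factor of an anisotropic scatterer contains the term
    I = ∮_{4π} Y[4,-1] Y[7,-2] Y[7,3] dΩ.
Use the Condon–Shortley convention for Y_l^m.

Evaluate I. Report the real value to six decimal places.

m-sum 0 ✓  L=18 even ✓  3≤7≤11 ✓
Π(2lᵢ+1) = 9×15×15 = 2025
triangle coeff Δ(4,7,7) = 1/58198140
Σ_t [0,4]: t=0:+1/17418240 t=1:−1/622080 t=2:+1/230400 t=3:−1/622080 t=4:+1/17418240 = 1/806400
(3j)²=2268/230945 [(4 7 7; 0 0 0)], sign=-1
Σ_t [1,4]: t=1:−1/2488320 t=2:+1/725760 t=3:−1/1935360 t=4:+1/52254720 = 5/10450944
(3j)²=31250/2909907 [(4 7 7; -1 -2 3)], sign=+1
⇒ 4πI² = 455625000/2133423721
I = (-1)√(455625000/2133423721/(4π)) = -0.13036478

-0.130365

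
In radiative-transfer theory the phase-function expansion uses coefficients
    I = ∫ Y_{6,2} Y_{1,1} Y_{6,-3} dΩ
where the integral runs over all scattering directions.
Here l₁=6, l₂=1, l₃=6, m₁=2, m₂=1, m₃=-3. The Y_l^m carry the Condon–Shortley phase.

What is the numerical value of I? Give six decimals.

0.000000

L=13 odd ⇒ parity kills the (l;000) factor ⇒ I = 0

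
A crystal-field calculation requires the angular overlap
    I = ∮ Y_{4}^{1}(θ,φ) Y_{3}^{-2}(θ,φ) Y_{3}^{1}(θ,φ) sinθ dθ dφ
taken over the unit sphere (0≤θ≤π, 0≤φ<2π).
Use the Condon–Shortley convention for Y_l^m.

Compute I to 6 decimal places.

0.145070

Checks pass: Σm=0; 10 even; l₃=3∈[1,7].
(2·4+1)(2·3+1)(2·3+1) = 441
Δ: 4! 4! 2! / 11! → 1/34650
sum: t=1:−1/72 t=2:+1/16 t=3:−1/72 = 5/144
3j²(4 3 3; 0 0 0) = Δ·Π!·Σ² = 2/77  (sign -1)
sum: t=0:+1/144 t=1:−1/48 = -1/72
3j²(4 3 3; 1 -2 1) = Δ·Π!·Σ² = 16/693  (sign -1)
combine: 4πI² = 441·2/77·16/693 = 32/121
take √, sign +1: I = 0.14506992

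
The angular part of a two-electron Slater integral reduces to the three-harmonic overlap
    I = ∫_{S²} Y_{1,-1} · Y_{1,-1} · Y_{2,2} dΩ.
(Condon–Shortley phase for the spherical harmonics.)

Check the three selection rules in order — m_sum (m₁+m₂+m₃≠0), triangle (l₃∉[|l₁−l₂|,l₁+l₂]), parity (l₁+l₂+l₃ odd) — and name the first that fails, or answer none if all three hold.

none

Σmᵢ = 0  ✓
l₃∈[|l₁−l₂|,l₁+l₂]=[0,2], have l₃=2  ✓
Σlᵢ = 4 ⇒ even  ✓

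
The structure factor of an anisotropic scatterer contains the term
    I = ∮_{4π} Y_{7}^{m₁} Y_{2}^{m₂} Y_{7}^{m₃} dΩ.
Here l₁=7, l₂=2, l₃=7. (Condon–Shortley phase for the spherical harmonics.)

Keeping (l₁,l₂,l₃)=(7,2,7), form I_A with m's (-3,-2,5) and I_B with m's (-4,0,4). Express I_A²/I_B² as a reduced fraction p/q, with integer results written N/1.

297/8

Same 7,2,7: normalisation and zero-m 3j drop out of the ratio.
A: Δ: 2! 12! 2! / 17! → 1/185640; sum: t=0:+1/29030400 = 1/29030400; 3j²(7 2 7; -3 -2 5) = Δ·Π!·Σ² = 99/7735  (sign +1)
B: Δ: 2! 12! 2! / 17! → 1/185640; sum: t=0:+1/159667200 t=1:−1/7257600 t=2:+1/8709120 = -1/59875200; 3j²(7 2 7; -4 0 4) = Δ·Π!·Σ² = 8/23205  (sign +1)
I_A²/I_B² = (99/7735)/(8/23205) = 297/8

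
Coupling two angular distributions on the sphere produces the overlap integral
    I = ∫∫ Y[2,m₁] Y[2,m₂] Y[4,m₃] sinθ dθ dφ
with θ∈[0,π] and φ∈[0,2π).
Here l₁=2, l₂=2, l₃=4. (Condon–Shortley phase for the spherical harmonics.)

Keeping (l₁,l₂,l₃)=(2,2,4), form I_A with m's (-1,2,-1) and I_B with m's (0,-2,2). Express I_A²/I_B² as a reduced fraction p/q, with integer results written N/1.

Shared (l₁,l₂,l₃)=(2,2,4): N and (l;000)² cancel in I_A²/I_B².
A: Δ = 0!·4!·4!/9! = 1/630; Racah Σ t=0..0: t=0:+1/144 = 1/144; ⇒ 3j(2 2 4; -1 2 -1)² = 1/126, sgn -1
B: Δ = 0!·4!·4!/9! = 1/630; Racah Σ t=0..0: t=0:+1/96 = 1/96; ⇒ 3j(2 2 4; 0 -2 2)² = 1/42, sgn +1
I_A²/I_B² = (1/126)/(1/42) = 1/3

1/3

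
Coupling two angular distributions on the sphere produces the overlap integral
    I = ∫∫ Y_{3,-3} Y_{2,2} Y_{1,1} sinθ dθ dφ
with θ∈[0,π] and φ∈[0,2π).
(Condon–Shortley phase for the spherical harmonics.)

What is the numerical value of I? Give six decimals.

m-sum 0 ✓  L=6 even ✓  1≤1≤5 ✓
Π(2lᵢ+1) = 7×5×3 = 105
triangle coeff Δ(3,2,1) = 1/105
Σ_t [2,2]: t=2:+1/4 = 1/4
(3j)²=3/35 [(3 2 1; 0 0 0)], sign=-1
Σ_t [4,4]: t=4:+1/48 = 1/48
(3j)²=1/7 [(3 2 1; -3 2 1)], sign=+1
⇒ 4πI² = 9/7
I = (-1)√(9/7/(4π)) = -0.31986543

-0.319865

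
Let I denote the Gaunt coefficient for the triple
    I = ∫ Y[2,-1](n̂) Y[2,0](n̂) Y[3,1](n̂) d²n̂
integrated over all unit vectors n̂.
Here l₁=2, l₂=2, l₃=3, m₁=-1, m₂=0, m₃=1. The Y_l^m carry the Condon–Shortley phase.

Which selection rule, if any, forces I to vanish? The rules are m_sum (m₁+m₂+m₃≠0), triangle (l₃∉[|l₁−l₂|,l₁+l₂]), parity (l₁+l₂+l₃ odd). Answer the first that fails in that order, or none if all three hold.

parity

azimuthal sum: -1 + 0 + 1 = 0  ✓
0 ≤ 3 ≤ 4 (triangle on l)  ✓
L = 2 + 2 + 3 = 7 (odd)  ✗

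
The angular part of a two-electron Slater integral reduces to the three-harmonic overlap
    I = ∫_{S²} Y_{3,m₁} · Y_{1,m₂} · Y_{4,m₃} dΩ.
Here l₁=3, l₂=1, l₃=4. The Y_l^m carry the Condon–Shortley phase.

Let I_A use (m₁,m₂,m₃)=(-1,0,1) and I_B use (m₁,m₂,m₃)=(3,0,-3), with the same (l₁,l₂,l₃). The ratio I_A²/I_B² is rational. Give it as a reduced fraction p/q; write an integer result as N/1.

Shared (l₁,l₂,l₃)=(3,1,4): N and (l;000)² cancel in I_A²/I_B².
A: Δ = 0!·6!·2!/9! = 1/252; Racah Σ t=0..0: t=0:+1/48 = 1/48; ⇒ 3j(3 1 4; -1 0 1)² = 5/84, sgn -1
B: Δ = 0!·6!·2!/9! = 1/252; Racah Σ t=0..0: t=0:+1/720 = 1/720; ⇒ 3j(3 1 4; 3 0 -3)² = 1/36, sgn -1
I_A²/I_B² = (5/84)/(1/36) = 15/7

15/7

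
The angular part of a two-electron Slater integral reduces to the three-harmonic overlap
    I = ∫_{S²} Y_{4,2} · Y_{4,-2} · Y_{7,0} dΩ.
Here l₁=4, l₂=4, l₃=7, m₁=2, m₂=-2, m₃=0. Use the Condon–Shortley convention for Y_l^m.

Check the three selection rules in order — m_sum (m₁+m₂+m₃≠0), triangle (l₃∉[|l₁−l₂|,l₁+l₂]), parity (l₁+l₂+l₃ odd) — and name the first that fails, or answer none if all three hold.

m₁+m₂+m₃ = 2 − 2 + 0 = 0  ✓
triangle: |4−4|=0 ≤ l₃=7 ≤ 4+4=8  ✓
parity: l₁+l₂+l₃ = 15 is odd  ✗

parity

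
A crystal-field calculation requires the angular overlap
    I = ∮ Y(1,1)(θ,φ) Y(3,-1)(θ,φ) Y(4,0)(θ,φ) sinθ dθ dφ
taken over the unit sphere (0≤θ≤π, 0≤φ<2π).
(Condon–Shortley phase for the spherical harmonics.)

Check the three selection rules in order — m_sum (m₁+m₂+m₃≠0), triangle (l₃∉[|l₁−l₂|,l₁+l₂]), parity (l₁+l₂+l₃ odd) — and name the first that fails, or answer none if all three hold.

Σmᵢ = 0  ✓
l₃∈[|l₁−l₂|,l₁+l₂]=[2,4], have l₃=4  ✓
Σlᵢ = 8 ⇒ even  ✓

none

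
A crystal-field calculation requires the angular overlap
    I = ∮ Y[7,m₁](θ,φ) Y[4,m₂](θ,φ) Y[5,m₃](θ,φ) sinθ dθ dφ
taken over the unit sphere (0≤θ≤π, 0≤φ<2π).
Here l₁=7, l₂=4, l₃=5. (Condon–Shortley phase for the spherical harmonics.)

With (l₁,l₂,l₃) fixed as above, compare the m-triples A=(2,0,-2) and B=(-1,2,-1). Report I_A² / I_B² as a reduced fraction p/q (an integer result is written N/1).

Same 7,4,5: normalisation and zero-m 3j drop out of the ratio.
A: Δ: 6! 8! 2! / 17! → 1/6126120; sum: t=2:+1/69120 t=3:−1/51840 t=4:+1/483840 = -1/362880; 3j²(7 4 5; 2 0 -2) = Δ·Π!·Σ² = 16/17017  (sign +1)
B: Δ: 6! 8! 2! / 17! → 1/6126120; sum: t=4:+1/55296 t=5:−1/86400 t=6:+1/2073600 = 29/4147200; 3j²(7 4 5; -1 2 -1) = Δ·Π!·Σ² = 841/145860  (sign +1)
I_A²/I_B² = (16/17017)/(841/145860) = 960/5887

960/5887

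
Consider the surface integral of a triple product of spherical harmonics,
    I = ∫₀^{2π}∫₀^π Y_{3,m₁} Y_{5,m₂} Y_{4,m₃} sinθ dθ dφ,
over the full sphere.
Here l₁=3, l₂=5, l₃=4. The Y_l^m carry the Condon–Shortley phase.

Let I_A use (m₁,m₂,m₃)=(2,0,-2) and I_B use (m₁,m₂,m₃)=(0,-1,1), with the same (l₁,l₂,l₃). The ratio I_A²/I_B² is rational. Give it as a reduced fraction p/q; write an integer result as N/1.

800/361

Same 3,5,4: normalisation and zero-m 3j drop out of the ratio.
A: Δ: 4! 2! 6! / 13! → 1/180180; sum: t=0:+1/2880 t=1:−1/576 = -1/720; 3j²(3 5 4; 2 0 -2) = Δ·Π!·Σ² = 80/3003  (sign -1)
B: Δ: 4! 2! 6! / 13! → 1/180180; sum: t=1:−1/432 t=2:+1/192 t=3:−1/1440 = 19/8640; 3j²(3 5 4; 0 -1 1) = Δ·Π!·Σ² = 361/30030  (sign -1)
I_A²/I_B² = (80/3003)/(361/30030) = 800/361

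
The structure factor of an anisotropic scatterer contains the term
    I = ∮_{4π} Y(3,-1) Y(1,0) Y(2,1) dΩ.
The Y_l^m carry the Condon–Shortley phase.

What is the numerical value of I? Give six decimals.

-0.233597

Rules hold: Σm=0, L=6 even, 2≤2≤4.
N = 7·3·5 = 105
Δ = 2!·4!·0!/7! = 1/105
Racah Σ t=1..1: t=1:−1/4 = -1/4
⇒ 3j(3 1 2; 0 0 0)² = 3/35, sgn -1
Racah Σ t=1..1: t=1:−1/6 = -1/6
⇒ 3j(3 1 2; -1 0 1)² = 8/105, sgn +1
4πI² = N·(3j₀)²·(3jₘ)² = 24/35
I = -1·√(0.685714/4π) = -0.23359668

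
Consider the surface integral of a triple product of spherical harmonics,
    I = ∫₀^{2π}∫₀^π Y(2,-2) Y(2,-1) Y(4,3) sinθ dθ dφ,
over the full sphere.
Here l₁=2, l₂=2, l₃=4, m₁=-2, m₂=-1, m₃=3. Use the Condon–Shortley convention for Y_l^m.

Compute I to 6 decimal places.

Checks pass: Σm=0; 8 even; l₃=4∈[0,4].
(2·2+1)(2·2+1)(2·4+1) = 225
Δ: 0! 4! 4! / 9! → 1/630
sum: t=0:+1/16 = 1/16
3j²(2 2 4; 0 0 0) = Δ·Π!·Σ² = 2/35  (sign +1)
sum: t=0:+1/144 = 1/144
3j²(2 2 4; -2 -1 3) = Δ·Π!·Σ² = 1/18  (sign -1)
combine: 4πI² = 225·2/35·1/18 = 5/7
take √, sign -1: I = -0.23841361

-0.238414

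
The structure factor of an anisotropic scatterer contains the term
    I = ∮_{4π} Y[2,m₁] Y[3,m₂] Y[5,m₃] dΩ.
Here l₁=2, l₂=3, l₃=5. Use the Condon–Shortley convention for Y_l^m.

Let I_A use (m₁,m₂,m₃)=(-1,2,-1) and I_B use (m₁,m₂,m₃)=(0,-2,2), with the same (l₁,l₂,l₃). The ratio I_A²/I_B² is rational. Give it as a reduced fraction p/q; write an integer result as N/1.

8/21

Shared (l₁,l₂,l₃)=(2,3,5): N and (l;000)² cancel in I_A²/I_B².
A: Δ = 0!·4!·6!/11! = 1/2310; Racah Σ t=0..0: t=0:+1/720 = 1/720; ⇒ 3j(2 3 5; -1 2 -1)² = 4/385, sgn +1
B: Δ = 0!·4!·6!/11! = 1/2310; Racah Σ t=0..0: t=0:+1/480 = 1/480; ⇒ 3j(2 3 5; 0 -2 2)² = 3/110, sgn -1
I_A²/I_B² = (4/385)/(3/110) = 8/21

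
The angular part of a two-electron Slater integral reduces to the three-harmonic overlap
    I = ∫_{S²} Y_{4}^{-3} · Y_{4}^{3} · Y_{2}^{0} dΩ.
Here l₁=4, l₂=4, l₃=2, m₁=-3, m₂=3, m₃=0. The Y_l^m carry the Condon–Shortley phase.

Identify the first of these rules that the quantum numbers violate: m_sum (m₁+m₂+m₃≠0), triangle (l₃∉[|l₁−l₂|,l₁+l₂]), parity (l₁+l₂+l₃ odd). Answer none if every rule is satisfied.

none

Σmᵢ = 0  ✓
l₃∈[|l₁−l₂|,l₁+l₂]=[0,8], have l₃=2  ✓
Σlᵢ = 10 ⇒ even  ✓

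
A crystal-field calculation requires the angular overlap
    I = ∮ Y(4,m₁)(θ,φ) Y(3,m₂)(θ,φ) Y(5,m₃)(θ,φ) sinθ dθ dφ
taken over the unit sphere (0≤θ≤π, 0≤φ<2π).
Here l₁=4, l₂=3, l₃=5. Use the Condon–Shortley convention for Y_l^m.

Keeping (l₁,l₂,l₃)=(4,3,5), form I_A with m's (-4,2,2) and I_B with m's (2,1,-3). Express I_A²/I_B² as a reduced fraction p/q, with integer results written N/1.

Shared (l₁,l₂,l₃)=(4,3,5): N and (l;000)² cancel in I_A²/I_B².
A: Δ = 2!·6!·4!/13! = 1/180180; Racah Σ t=2..2: t=2:+1/8640 = 1/8640; ⇒ 3j(4 3 5; -4 2 2)² = 14/1287, sgn -1
B: Δ = 2!·6!·4!/13! = 1/180180; Racah Σ t=0..2: t=0:+1/2304 t=1:−1/720 t=2:+1/5760 = -1/1280; ⇒ 3j(4 3 5; 2 1 -3)² = 27/1430, sgn -1
I_A²/I_B² = (14/1287)/(27/1430) = 140/243

140/243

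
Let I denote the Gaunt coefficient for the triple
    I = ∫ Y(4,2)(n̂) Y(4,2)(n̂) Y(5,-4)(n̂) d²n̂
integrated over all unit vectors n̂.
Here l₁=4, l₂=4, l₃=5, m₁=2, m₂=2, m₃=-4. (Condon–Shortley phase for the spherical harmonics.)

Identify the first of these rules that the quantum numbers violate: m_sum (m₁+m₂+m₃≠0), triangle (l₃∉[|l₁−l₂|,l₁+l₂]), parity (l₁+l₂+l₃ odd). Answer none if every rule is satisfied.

azimuthal sum: 2 + 2 − 4 = 0  ✓
0 ≤ 5 ≤ 8 (triangle on l)  ✓
L = 4 + 4 + 5 = 13 (odd)  ✗

parity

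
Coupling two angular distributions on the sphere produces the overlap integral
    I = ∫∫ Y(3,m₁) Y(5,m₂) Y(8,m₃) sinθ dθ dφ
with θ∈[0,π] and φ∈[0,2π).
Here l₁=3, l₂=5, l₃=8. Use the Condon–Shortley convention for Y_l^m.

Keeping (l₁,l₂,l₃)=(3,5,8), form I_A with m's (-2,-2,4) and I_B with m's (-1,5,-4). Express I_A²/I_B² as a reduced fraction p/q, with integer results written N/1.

l's match ⇒ only the (l;m) 3-j factors differ between A and B.
A: triangle coeff Δ(3,5,8) = 1/136136; Σ_t [0,0]: t=0:+1/3628800 = 1/3628800; (3j)²=36/1547 [(3 5 8; -2 -2 4)], sign=+1
B: triangle coeff Δ(3,5,8) = 1/136136; Σ_t [0,0]: t=0:+1/174182400 = 1/174182400; (3j)²=3/6188 [(3 5 8; -1 5 -4)], sign=+1
I_A²/I_B² = (36/1547)/(3/6188) = 48/1

48/1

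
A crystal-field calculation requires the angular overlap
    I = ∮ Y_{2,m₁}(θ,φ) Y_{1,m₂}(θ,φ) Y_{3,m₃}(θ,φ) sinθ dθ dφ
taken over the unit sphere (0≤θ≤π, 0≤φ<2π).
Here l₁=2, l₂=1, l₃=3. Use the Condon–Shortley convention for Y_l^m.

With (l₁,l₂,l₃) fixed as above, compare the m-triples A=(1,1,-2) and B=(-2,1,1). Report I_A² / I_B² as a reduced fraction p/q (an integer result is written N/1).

10/1

Same 2,1,3: normalisation and zero-m 3j drop out of the ratio.
A: Δ: 0! 4! 2! / 7! → 1/105; sum: t=0:+1/12 = 1/12; 3j²(2 1 3; 1 1 -2) = Δ·Π!·Σ² = 2/21  (sign -1)
B: Δ: 0! 4! 2! / 7! → 1/105; sum: t=0:+1/48 = 1/48; 3j²(2 1 3; -2 1 1) = Δ·Π!·Σ² = 1/105  (sign +1)
I_A²/I_B² = (2/21)/(1/105) = 10/1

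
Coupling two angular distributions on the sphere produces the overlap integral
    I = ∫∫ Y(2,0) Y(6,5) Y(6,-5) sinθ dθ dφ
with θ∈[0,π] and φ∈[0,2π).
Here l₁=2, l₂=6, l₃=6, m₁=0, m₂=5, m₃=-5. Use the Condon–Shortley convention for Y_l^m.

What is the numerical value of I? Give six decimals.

0.126157

Rules hold: Σm=0, L=14 even, 4≤6≤8.
N = 5·13·13 = 845
Δ = 2!·2!·10!/15! = 1/90090
Racah Σ t=0..2: t=0:+1/69120 t=1:−1/14400 t=2:+1/69120 = -7/172800
⇒ 3j(2 6 6; 0 0 0)² = 14/715, sgn -1
Racah Σ t=1..2: t=1:−1/3628800 t=2:+1/1451520 = 1/2419200
⇒ 3j(2 6 6; 0 5 -5)² = 11/910, sgn -1
4πI² = N·(3j₀)²·(3jₘ)² = 1/5
I = +1·√(0.2/4π) = 0.12615663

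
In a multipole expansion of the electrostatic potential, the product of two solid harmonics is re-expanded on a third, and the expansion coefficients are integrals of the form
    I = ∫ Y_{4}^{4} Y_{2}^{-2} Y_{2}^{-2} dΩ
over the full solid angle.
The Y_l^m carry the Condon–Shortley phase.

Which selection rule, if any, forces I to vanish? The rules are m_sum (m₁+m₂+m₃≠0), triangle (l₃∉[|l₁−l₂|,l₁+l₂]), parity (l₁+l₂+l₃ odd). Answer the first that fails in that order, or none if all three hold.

azimuthal sum: 4 − 2 − 2 = 0  ✓
2 ≤ 2 ≤ 6 (triangle on l)  ✓
L = 4 + 2 + 2 = 8 (even)  ✓

none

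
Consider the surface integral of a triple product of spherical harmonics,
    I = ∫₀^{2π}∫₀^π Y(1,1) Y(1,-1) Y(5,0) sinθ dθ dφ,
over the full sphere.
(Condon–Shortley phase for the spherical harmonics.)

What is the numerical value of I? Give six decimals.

0.000000

l₃=5 ∉ [0,2] — triangle fails ⇒ I = 0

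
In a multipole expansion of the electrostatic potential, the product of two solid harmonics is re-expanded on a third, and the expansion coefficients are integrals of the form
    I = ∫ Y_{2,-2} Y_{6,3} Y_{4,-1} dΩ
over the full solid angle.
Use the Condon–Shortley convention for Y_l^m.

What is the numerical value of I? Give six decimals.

-0.178526

Rules hold: Σm=0, L=12 even, 4≤4≤8.
N = 5·13·9 = 585
Δ = 4!·0!·8!/13! = 1/6435
Racah Σ t=2..2: t=2:+1/2304 = 1/2304
⇒ 3j(2 6 4; 0 0 0)² = 5/143, sgn +1
Racah Σ t=4..4: t=4:+1/17280 = 1/17280
⇒ 3j(2 6 4; -2 3 -1)² = 14/715, sgn -1
4πI² = N·(3j₀)²·(3jₘ)² = 630/1573
I = -1·√(0.400509/4π) = -0.17852580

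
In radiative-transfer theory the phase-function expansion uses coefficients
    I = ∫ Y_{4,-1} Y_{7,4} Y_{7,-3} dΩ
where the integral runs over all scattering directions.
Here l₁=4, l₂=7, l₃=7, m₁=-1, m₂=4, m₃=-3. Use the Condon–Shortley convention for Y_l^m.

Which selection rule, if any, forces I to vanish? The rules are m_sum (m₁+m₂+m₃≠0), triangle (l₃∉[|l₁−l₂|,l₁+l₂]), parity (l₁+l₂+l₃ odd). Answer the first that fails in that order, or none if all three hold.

Σmᵢ = 0  ✓
l₃∈[|l₁−l₂|,l₁+l₂]=[3,11], have l₃=7  ✓
Σlᵢ = 18 ⇒ even  ✓

none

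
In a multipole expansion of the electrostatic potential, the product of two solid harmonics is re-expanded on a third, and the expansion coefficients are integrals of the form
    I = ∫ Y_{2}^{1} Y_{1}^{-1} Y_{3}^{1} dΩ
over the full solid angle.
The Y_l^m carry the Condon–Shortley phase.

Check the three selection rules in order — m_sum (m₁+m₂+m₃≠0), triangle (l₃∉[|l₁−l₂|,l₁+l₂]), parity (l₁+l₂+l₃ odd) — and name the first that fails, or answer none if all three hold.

Σmᵢ = 1  ✗
l₃∈[|l₁−l₂|,l₁+l₂]=[1,3], have l₃=3
Σlᵢ = 6 ⇒ even

m_sum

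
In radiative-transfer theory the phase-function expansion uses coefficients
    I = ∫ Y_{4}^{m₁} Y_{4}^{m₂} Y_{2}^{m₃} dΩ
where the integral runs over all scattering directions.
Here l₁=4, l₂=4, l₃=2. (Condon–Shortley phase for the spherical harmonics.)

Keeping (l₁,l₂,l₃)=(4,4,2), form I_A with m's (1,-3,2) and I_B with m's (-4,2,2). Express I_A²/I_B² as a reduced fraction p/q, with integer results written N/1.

9/4

Same 4,4,2: normalisation and zero-m 3j drop out of the ratio.
A: Δ: 6! 2! 2! / 11! → 1/13860; sum: t=1:−1/480 = -1/480; 3j²(4 4 2; 1 -3 2) = Δ·Π!·Σ² = 3/110  (sign -1)
B: Δ: 6! 2! 2! / 11! → 1/13860; sum: t=6:+1/2880 = 1/2880; 3j²(4 4 2; -4 2 2) = Δ·Π!·Σ² = 2/165  (sign +1)
I_A²/I_B² = (3/110)/(2/165) = 9/4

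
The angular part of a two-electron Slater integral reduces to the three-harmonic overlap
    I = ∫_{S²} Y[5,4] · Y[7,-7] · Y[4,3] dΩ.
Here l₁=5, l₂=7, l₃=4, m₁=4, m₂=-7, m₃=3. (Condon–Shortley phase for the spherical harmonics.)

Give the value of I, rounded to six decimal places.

Rules hold: Σm=0, L=16 even, 2≤4≤12.
N = 11·15·9 = 1485
Δ = 8!·2!·6!/17! = 1/6126120
Racah Σ t=3..5: t=3:−1/69120 t=4:+1/20736 t=5:−1/69120 = 1/51840
⇒ 3j(5 7 4; 0 0 0)² = 280/21879, sgn +1
Racah Σ t=0..0: t=0:+1/29030400 = 1/29030400
⇒ 3j(5 7 4; 4 -7 3)² = 21/680, sgn -1
4πI² = N·(3j₀)²·(3jₘ)² = 2205/3757
I = -1·√(0.586904/4π) = -0.21611194

-0.216112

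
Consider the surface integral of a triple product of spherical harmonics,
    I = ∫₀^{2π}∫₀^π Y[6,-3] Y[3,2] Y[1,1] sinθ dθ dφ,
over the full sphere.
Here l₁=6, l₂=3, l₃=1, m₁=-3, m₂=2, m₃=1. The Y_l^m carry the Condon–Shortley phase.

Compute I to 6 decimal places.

0.000000

|6−3|≤1≤6+3 violated ⇒ I = 0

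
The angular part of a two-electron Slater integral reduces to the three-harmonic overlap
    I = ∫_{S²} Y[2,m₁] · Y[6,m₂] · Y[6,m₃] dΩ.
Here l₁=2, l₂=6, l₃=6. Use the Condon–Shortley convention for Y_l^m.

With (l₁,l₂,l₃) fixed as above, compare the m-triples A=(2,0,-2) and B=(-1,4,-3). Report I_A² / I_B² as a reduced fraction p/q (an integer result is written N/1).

8/7

Shared (l₁,l₂,l₃)=(2,6,6): N and (l;000)² cancel in I_A²/I_B².
A: Δ = 2!·2!·10!/15! = 1/90090; Racah Σ t=0..0: t=0:+1/69120 = 1/69120; ⇒ 3j(2 6 6; 2 0 -2)² = 4/143, sgn +1
B: Δ = 2!·2!·10!/15! = 1/90090; Racah Σ t=1..2: t=1:−1/725760 t=2:+1/161280 = 1/207360; ⇒ 3j(2 6 6; -1 4 -3)² = 7/286, sgn -1
I_A²/I_B² = (4/143)/(7/286) = 8/7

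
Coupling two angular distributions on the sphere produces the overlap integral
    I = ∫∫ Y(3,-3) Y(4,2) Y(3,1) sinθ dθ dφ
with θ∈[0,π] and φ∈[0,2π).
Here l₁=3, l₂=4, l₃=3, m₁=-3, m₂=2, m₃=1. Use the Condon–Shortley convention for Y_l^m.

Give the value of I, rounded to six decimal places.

Checks pass: Σm=0; 10 even; l₃=3∈[1,7].
(2·3+1)(2·4+1)(2·3+1) = 441
Δ: 4! 2! 4! / 11! → 1/34650
sum: t=1:−1/72 t=2:+1/16 t=3:−1/72 = 5/144
3j²(3 4 3; 0 0 0) = Δ·Π!·Σ² = 2/77  (sign -1)
sum: t=4:+1/192 = 1/192
3j²(3 4 3; -3 2 1) = Δ·Π!·Σ² = 3/77  (sign +1)
combine: 4πI² = 441·2/77·3/77 = 54/121
take √, sign -1: I = -0.18845135

-0.188451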